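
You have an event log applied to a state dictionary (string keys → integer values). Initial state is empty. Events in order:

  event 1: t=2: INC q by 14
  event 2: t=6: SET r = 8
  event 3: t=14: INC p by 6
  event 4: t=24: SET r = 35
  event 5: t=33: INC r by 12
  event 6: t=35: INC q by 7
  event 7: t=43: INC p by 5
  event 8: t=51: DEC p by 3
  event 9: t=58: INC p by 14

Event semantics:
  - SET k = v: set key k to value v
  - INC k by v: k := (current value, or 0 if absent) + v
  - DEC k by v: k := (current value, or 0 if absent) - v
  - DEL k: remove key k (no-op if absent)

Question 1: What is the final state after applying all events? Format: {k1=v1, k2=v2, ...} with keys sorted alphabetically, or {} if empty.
  after event 1 (t=2: INC q by 14): {q=14}
  after event 2 (t=6: SET r = 8): {q=14, r=8}
  after event 3 (t=14: INC p by 6): {p=6, q=14, r=8}
  after event 4 (t=24: SET r = 35): {p=6, q=14, r=35}
  after event 5 (t=33: INC r by 12): {p=6, q=14, r=47}
  after event 6 (t=35: INC q by 7): {p=6, q=21, r=47}
  after event 7 (t=43: INC p by 5): {p=11, q=21, r=47}
  after event 8 (t=51: DEC p by 3): {p=8, q=21, r=47}
  after event 9 (t=58: INC p by 14): {p=22, q=21, r=47}

Answer: {p=22, q=21, r=47}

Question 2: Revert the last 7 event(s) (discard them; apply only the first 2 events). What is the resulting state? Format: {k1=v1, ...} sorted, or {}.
Answer: {q=14, r=8}

Derivation:
Keep first 2 events (discard last 7):
  after event 1 (t=2: INC q by 14): {q=14}
  after event 2 (t=6: SET r = 8): {q=14, r=8}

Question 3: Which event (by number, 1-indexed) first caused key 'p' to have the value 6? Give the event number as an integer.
Answer: 3

Derivation:
Looking for first event where p becomes 6:
  event 3: p (absent) -> 6  <-- first match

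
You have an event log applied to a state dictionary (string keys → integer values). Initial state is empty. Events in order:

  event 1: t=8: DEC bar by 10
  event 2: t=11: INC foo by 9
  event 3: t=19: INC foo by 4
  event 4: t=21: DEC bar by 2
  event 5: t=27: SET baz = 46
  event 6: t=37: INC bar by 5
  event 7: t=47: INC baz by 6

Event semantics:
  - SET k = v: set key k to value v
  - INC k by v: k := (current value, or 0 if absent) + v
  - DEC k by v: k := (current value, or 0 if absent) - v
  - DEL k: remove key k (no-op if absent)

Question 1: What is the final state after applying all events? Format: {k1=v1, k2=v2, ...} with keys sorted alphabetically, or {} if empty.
  after event 1 (t=8: DEC bar by 10): {bar=-10}
  after event 2 (t=11: INC foo by 9): {bar=-10, foo=9}
  after event 3 (t=19: INC foo by 4): {bar=-10, foo=13}
  after event 4 (t=21: DEC bar by 2): {bar=-12, foo=13}
  after event 5 (t=27: SET baz = 46): {bar=-12, baz=46, foo=13}
  after event 6 (t=37: INC bar by 5): {bar=-7, baz=46, foo=13}
  after event 7 (t=47: INC baz by 6): {bar=-7, baz=52, foo=13}

Answer: {bar=-7, baz=52, foo=13}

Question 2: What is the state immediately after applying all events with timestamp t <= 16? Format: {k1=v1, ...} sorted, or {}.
Answer: {bar=-10, foo=9}

Derivation:
Apply events with t <= 16 (2 events):
  after event 1 (t=8: DEC bar by 10): {bar=-10}
  after event 2 (t=11: INC foo by 9): {bar=-10, foo=9}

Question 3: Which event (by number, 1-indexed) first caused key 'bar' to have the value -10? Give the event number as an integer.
Answer: 1

Derivation:
Looking for first event where bar becomes -10:
  event 1: bar (absent) -> -10  <-- first match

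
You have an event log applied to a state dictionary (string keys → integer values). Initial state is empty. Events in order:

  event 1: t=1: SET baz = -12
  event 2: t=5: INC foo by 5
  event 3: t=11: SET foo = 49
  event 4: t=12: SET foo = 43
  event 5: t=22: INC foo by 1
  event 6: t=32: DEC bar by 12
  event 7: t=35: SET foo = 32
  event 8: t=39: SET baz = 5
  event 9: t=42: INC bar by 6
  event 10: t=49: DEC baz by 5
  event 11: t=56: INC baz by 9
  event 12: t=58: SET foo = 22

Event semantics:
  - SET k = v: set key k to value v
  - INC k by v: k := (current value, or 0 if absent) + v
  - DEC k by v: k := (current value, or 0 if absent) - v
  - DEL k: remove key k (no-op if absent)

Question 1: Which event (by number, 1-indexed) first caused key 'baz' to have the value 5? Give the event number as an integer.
Answer: 8

Derivation:
Looking for first event where baz becomes 5:
  event 1: baz = -12
  event 2: baz = -12
  event 3: baz = -12
  event 4: baz = -12
  event 5: baz = -12
  event 6: baz = -12
  event 7: baz = -12
  event 8: baz -12 -> 5  <-- first match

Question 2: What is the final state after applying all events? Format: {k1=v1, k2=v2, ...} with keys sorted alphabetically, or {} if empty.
  after event 1 (t=1: SET baz = -12): {baz=-12}
  after event 2 (t=5: INC foo by 5): {baz=-12, foo=5}
  after event 3 (t=11: SET foo = 49): {baz=-12, foo=49}
  after event 4 (t=12: SET foo = 43): {baz=-12, foo=43}
  after event 5 (t=22: INC foo by 1): {baz=-12, foo=44}
  after event 6 (t=32: DEC bar by 12): {bar=-12, baz=-12, foo=44}
  after event 7 (t=35: SET foo = 32): {bar=-12, baz=-12, foo=32}
  after event 8 (t=39: SET baz = 5): {bar=-12, baz=5, foo=32}
  after event 9 (t=42: INC bar by 6): {bar=-6, baz=5, foo=32}
  after event 10 (t=49: DEC baz by 5): {bar=-6, baz=0, foo=32}
  after event 11 (t=56: INC baz by 9): {bar=-6, baz=9, foo=32}
  after event 12 (t=58: SET foo = 22): {bar=-6, baz=9, foo=22}

Answer: {bar=-6, baz=9, foo=22}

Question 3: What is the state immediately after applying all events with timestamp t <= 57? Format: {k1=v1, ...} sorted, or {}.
Apply events with t <= 57 (11 events):
  after event 1 (t=1: SET baz = -12): {baz=-12}
  after event 2 (t=5: INC foo by 5): {baz=-12, foo=5}
  after event 3 (t=11: SET foo = 49): {baz=-12, foo=49}
  after event 4 (t=12: SET foo = 43): {baz=-12, foo=43}
  after event 5 (t=22: INC foo by 1): {baz=-12, foo=44}
  after event 6 (t=32: DEC bar by 12): {bar=-12, baz=-12, foo=44}
  after event 7 (t=35: SET foo = 32): {bar=-12, baz=-12, foo=32}
  after event 8 (t=39: SET baz = 5): {bar=-12, baz=5, foo=32}
  after event 9 (t=42: INC bar by 6): {bar=-6, baz=5, foo=32}
  after event 10 (t=49: DEC baz by 5): {bar=-6, baz=0, foo=32}
  after event 11 (t=56: INC baz by 9): {bar=-6, baz=9, foo=32}

Answer: {bar=-6, baz=9, foo=32}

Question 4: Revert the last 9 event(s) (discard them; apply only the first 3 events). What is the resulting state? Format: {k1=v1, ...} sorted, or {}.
Answer: {baz=-12, foo=49}

Derivation:
Keep first 3 events (discard last 9):
  after event 1 (t=1: SET baz = -12): {baz=-12}
  after event 2 (t=5: INC foo by 5): {baz=-12, foo=5}
  after event 3 (t=11: SET foo = 49): {baz=-12, foo=49}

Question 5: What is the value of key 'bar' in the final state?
Track key 'bar' through all 12 events:
  event 1 (t=1: SET baz = -12): bar unchanged
  event 2 (t=5: INC foo by 5): bar unchanged
  event 3 (t=11: SET foo = 49): bar unchanged
  event 4 (t=12: SET foo = 43): bar unchanged
  event 5 (t=22: INC foo by 1): bar unchanged
  event 6 (t=32: DEC bar by 12): bar (absent) -> -12
  event 7 (t=35: SET foo = 32): bar unchanged
  event 8 (t=39: SET baz = 5): bar unchanged
  event 9 (t=42: INC bar by 6): bar -12 -> -6
  event 10 (t=49: DEC baz by 5): bar unchanged
  event 11 (t=56: INC baz by 9): bar unchanged
  event 12 (t=58: SET foo = 22): bar unchanged
Final: bar = -6

Answer: -6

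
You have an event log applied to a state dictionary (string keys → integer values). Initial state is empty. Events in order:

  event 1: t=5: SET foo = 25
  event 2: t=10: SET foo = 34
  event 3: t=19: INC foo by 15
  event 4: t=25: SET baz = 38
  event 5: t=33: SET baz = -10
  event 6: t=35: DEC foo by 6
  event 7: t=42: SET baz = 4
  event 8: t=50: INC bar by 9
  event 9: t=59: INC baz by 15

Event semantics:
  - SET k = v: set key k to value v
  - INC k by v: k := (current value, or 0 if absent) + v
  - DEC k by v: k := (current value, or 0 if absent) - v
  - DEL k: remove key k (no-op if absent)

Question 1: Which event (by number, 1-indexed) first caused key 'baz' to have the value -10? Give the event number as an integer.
Looking for first event where baz becomes -10:
  event 4: baz = 38
  event 5: baz 38 -> -10  <-- first match

Answer: 5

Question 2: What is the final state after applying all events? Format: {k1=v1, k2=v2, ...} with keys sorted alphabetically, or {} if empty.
Answer: {bar=9, baz=19, foo=43}

Derivation:
  after event 1 (t=5: SET foo = 25): {foo=25}
  after event 2 (t=10: SET foo = 34): {foo=34}
  after event 3 (t=19: INC foo by 15): {foo=49}
  after event 4 (t=25: SET baz = 38): {baz=38, foo=49}
  after event 5 (t=33: SET baz = -10): {baz=-10, foo=49}
  after event 6 (t=35: DEC foo by 6): {baz=-10, foo=43}
  after event 7 (t=42: SET baz = 4): {baz=4, foo=43}
  after event 8 (t=50: INC bar by 9): {bar=9, baz=4, foo=43}
  after event 9 (t=59: INC baz by 15): {bar=9, baz=19, foo=43}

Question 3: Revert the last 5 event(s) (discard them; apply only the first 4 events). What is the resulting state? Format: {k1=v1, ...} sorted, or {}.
Answer: {baz=38, foo=49}

Derivation:
Keep first 4 events (discard last 5):
  after event 1 (t=5: SET foo = 25): {foo=25}
  after event 2 (t=10: SET foo = 34): {foo=34}
  after event 3 (t=19: INC foo by 15): {foo=49}
  after event 4 (t=25: SET baz = 38): {baz=38, foo=49}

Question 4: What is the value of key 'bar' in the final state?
Track key 'bar' through all 9 events:
  event 1 (t=5: SET foo = 25): bar unchanged
  event 2 (t=10: SET foo = 34): bar unchanged
  event 3 (t=19: INC foo by 15): bar unchanged
  event 4 (t=25: SET baz = 38): bar unchanged
  event 5 (t=33: SET baz = -10): bar unchanged
  event 6 (t=35: DEC foo by 6): bar unchanged
  event 7 (t=42: SET baz = 4): bar unchanged
  event 8 (t=50: INC bar by 9): bar (absent) -> 9
  event 9 (t=59: INC baz by 15): bar unchanged
Final: bar = 9

Answer: 9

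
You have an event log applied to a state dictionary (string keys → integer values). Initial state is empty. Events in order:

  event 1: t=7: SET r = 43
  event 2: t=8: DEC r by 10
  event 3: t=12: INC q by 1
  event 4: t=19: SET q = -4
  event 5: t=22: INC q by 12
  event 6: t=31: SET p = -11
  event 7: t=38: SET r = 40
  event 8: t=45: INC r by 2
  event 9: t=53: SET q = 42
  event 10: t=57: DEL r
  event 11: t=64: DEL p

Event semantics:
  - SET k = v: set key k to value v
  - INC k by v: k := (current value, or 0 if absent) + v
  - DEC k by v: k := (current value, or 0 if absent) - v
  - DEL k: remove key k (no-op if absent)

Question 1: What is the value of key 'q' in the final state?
Answer: 42

Derivation:
Track key 'q' through all 11 events:
  event 1 (t=7: SET r = 43): q unchanged
  event 2 (t=8: DEC r by 10): q unchanged
  event 3 (t=12: INC q by 1): q (absent) -> 1
  event 4 (t=19: SET q = -4): q 1 -> -4
  event 5 (t=22: INC q by 12): q -4 -> 8
  event 6 (t=31: SET p = -11): q unchanged
  event 7 (t=38: SET r = 40): q unchanged
  event 8 (t=45: INC r by 2): q unchanged
  event 9 (t=53: SET q = 42): q 8 -> 42
  event 10 (t=57: DEL r): q unchanged
  event 11 (t=64: DEL p): q unchanged
Final: q = 42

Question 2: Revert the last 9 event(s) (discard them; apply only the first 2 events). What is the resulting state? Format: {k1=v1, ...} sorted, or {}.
Answer: {r=33}

Derivation:
Keep first 2 events (discard last 9):
  after event 1 (t=7: SET r = 43): {r=43}
  after event 2 (t=8: DEC r by 10): {r=33}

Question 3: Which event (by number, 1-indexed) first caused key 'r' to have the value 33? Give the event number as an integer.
Looking for first event where r becomes 33:
  event 1: r = 43
  event 2: r 43 -> 33  <-- first match

Answer: 2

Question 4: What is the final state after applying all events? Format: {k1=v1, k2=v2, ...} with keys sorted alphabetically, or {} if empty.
Answer: {q=42}

Derivation:
  after event 1 (t=7: SET r = 43): {r=43}
  after event 2 (t=8: DEC r by 10): {r=33}
  after event 3 (t=12: INC q by 1): {q=1, r=33}
  after event 4 (t=19: SET q = -4): {q=-4, r=33}
  after event 5 (t=22: INC q by 12): {q=8, r=33}
  after event 6 (t=31: SET p = -11): {p=-11, q=8, r=33}
  after event 7 (t=38: SET r = 40): {p=-11, q=8, r=40}
  after event 8 (t=45: INC r by 2): {p=-11, q=8, r=42}
  after event 9 (t=53: SET q = 42): {p=-11, q=42, r=42}
  after event 10 (t=57: DEL r): {p=-11, q=42}
  after event 11 (t=64: DEL p): {q=42}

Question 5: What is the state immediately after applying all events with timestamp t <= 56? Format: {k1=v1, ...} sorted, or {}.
Apply events with t <= 56 (9 events):
  after event 1 (t=7: SET r = 43): {r=43}
  after event 2 (t=8: DEC r by 10): {r=33}
  after event 3 (t=12: INC q by 1): {q=1, r=33}
  after event 4 (t=19: SET q = -4): {q=-4, r=33}
  after event 5 (t=22: INC q by 12): {q=8, r=33}
  after event 6 (t=31: SET p = -11): {p=-11, q=8, r=33}
  after event 7 (t=38: SET r = 40): {p=-11, q=8, r=40}
  after event 8 (t=45: INC r by 2): {p=-11, q=8, r=42}
  after event 9 (t=53: SET q = 42): {p=-11, q=42, r=42}

Answer: {p=-11, q=42, r=42}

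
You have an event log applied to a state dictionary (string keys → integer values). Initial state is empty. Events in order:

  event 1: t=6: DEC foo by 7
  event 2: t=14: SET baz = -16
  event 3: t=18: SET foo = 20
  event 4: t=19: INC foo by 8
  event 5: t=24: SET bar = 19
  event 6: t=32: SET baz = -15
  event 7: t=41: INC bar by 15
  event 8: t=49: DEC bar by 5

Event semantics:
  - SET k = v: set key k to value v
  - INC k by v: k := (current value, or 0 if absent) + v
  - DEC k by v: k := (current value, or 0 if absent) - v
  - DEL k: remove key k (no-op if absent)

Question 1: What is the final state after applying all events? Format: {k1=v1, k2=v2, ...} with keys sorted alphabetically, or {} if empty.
Answer: {bar=29, baz=-15, foo=28}

Derivation:
  after event 1 (t=6: DEC foo by 7): {foo=-7}
  after event 2 (t=14: SET baz = -16): {baz=-16, foo=-7}
  after event 3 (t=18: SET foo = 20): {baz=-16, foo=20}
  after event 4 (t=19: INC foo by 8): {baz=-16, foo=28}
  after event 5 (t=24: SET bar = 19): {bar=19, baz=-16, foo=28}
  after event 6 (t=32: SET baz = -15): {bar=19, baz=-15, foo=28}
  after event 7 (t=41: INC bar by 15): {bar=34, baz=-15, foo=28}
  after event 8 (t=49: DEC bar by 5): {bar=29, baz=-15, foo=28}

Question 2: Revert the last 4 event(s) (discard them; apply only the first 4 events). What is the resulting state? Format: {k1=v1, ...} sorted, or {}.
Answer: {baz=-16, foo=28}

Derivation:
Keep first 4 events (discard last 4):
  after event 1 (t=6: DEC foo by 7): {foo=-7}
  after event 2 (t=14: SET baz = -16): {baz=-16, foo=-7}
  after event 3 (t=18: SET foo = 20): {baz=-16, foo=20}
  after event 4 (t=19: INC foo by 8): {baz=-16, foo=28}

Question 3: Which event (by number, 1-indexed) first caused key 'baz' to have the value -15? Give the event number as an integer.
Looking for first event where baz becomes -15:
  event 2: baz = -16
  event 3: baz = -16
  event 4: baz = -16
  event 5: baz = -16
  event 6: baz -16 -> -15  <-- first match

Answer: 6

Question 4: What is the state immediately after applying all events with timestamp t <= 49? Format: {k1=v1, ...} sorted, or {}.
Answer: {bar=29, baz=-15, foo=28}

Derivation:
Apply events with t <= 49 (8 events):
  after event 1 (t=6: DEC foo by 7): {foo=-7}
  after event 2 (t=14: SET baz = -16): {baz=-16, foo=-7}
  after event 3 (t=18: SET foo = 20): {baz=-16, foo=20}
  after event 4 (t=19: INC foo by 8): {baz=-16, foo=28}
  after event 5 (t=24: SET bar = 19): {bar=19, baz=-16, foo=28}
  after event 6 (t=32: SET baz = -15): {bar=19, baz=-15, foo=28}
  after event 7 (t=41: INC bar by 15): {bar=34, baz=-15, foo=28}
  after event 8 (t=49: DEC bar by 5): {bar=29, baz=-15, foo=28}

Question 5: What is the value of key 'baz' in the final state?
Track key 'baz' through all 8 events:
  event 1 (t=6: DEC foo by 7): baz unchanged
  event 2 (t=14: SET baz = -16): baz (absent) -> -16
  event 3 (t=18: SET foo = 20): baz unchanged
  event 4 (t=19: INC foo by 8): baz unchanged
  event 5 (t=24: SET bar = 19): baz unchanged
  event 6 (t=32: SET baz = -15): baz -16 -> -15
  event 7 (t=41: INC bar by 15): baz unchanged
  event 8 (t=49: DEC bar by 5): baz unchanged
Final: baz = -15

Answer: -15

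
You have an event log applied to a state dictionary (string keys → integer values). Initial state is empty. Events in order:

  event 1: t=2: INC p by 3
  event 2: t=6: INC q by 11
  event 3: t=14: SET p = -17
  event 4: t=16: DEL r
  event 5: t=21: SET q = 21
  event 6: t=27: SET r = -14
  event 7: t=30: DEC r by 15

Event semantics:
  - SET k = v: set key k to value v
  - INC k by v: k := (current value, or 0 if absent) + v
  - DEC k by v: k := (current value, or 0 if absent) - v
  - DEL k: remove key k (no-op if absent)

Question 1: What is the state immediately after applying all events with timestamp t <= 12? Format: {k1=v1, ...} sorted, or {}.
Answer: {p=3, q=11}

Derivation:
Apply events with t <= 12 (2 events):
  after event 1 (t=2: INC p by 3): {p=3}
  after event 2 (t=6: INC q by 11): {p=3, q=11}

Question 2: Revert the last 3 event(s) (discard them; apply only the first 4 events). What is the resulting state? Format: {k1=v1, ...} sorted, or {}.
Keep first 4 events (discard last 3):
  after event 1 (t=2: INC p by 3): {p=3}
  after event 2 (t=6: INC q by 11): {p=3, q=11}
  after event 3 (t=14: SET p = -17): {p=-17, q=11}
  after event 4 (t=16: DEL r): {p=-17, q=11}

Answer: {p=-17, q=11}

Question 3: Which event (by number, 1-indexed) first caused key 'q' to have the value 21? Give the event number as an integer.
Looking for first event where q becomes 21:
  event 2: q = 11
  event 3: q = 11
  event 4: q = 11
  event 5: q 11 -> 21  <-- first match

Answer: 5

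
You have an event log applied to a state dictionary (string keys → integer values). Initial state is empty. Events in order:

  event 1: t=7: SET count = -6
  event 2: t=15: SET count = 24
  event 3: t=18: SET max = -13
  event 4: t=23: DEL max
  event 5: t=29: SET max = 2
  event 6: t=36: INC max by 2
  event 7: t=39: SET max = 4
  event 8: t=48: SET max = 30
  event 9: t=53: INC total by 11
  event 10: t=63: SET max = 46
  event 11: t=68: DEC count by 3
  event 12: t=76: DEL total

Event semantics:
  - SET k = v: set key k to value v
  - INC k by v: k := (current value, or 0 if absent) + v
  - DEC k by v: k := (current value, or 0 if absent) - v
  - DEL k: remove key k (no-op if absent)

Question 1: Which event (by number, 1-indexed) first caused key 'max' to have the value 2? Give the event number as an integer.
Answer: 5

Derivation:
Looking for first event where max becomes 2:
  event 3: max = -13
  event 4: max = (absent)
  event 5: max (absent) -> 2  <-- first match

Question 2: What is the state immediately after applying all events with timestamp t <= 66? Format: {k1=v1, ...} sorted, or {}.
Answer: {count=24, max=46, total=11}

Derivation:
Apply events with t <= 66 (10 events):
  after event 1 (t=7: SET count = -6): {count=-6}
  after event 2 (t=15: SET count = 24): {count=24}
  after event 3 (t=18: SET max = -13): {count=24, max=-13}
  after event 4 (t=23: DEL max): {count=24}
  after event 5 (t=29: SET max = 2): {count=24, max=2}
  after event 6 (t=36: INC max by 2): {count=24, max=4}
  after event 7 (t=39: SET max = 4): {count=24, max=4}
  after event 8 (t=48: SET max = 30): {count=24, max=30}
  after event 9 (t=53: INC total by 11): {count=24, max=30, total=11}
  after event 10 (t=63: SET max = 46): {count=24, max=46, total=11}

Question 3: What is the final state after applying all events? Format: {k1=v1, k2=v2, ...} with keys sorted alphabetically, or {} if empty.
Answer: {count=21, max=46}

Derivation:
  after event 1 (t=7: SET count = -6): {count=-6}
  after event 2 (t=15: SET count = 24): {count=24}
  after event 3 (t=18: SET max = -13): {count=24, max=-13}
  after event 4 (t=23: DEL max): {count=24}
  after event 5 (t=29: SET max = 2): {count=24, max=2}
  after event 6 (t=36: INC max by 2): {count=24, max=4}
  after event 7 (t=39: SET max = 4): {count=24, max=4}
  after event 8 (t=48: SET max = 30): {count=24, max=30}
  after event 9 (t=53: INC total by 11): {count=24, max=30, total=11}
  after event 10 (t=63: SET max = 46): {count=24, max=46, total=11}
  after event 11 (t=68: DEC count by 3): {count=21, max=46, total=11}
  after event 12 (t=76: DEL total): {count=21, max=46}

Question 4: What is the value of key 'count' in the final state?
Answer: 21

Derivation:
Track key 'count' through all 12 events:
  event 1 (t=7: SET count = -6): count (absent) -> -6
  event 2 (t=15: SET count = 24): count -6 -> 24
  event 3 (t=18: SET max = -13): count unchanged
  event 4 (t=23: DEL max): count unchanged
  event 5 (t=29: SET max = 2): count unchanged
  event 6 (t=36: INC max by 2): count unchanged
  event 7 (t=39: SET max = 4): count unchanged
  event 8 (t=48: SET max = 30): count unchanged
  event 9 (t=53: INC total by 11): count unchanged
  event 10 (t=63: SET max = 46): count unchanged
  event 11 (t=68: DEC count by 3): count 24 -> 21
  event 12 (t=76: DEL total): count unchanged
Final: count = 21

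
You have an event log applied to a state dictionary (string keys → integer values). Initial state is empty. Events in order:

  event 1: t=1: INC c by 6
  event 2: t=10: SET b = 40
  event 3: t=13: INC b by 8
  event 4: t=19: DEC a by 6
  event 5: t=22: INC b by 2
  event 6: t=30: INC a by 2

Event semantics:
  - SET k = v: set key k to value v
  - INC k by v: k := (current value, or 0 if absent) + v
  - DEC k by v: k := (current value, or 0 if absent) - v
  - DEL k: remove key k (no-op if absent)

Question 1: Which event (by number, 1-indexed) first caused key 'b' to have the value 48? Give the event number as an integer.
Looking for first event where b becomes 48:
  event 2: b = 40
  event 3: b 40 -> 48  <-- first match

Answer: 3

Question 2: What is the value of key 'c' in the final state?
Track key 'c' through all 6 events:
  event 1 (t=1: INC c by 6): c (absent) -> 6
  event 2 (t=10: SET b = 40): c unchanged
  event 3 (t=13: INC b by 8): c unchanged
  event 4 (t=19: DEC a by 6): c unchanged
  event 5 (t=22: INC b by 2): c unchanged
  event 6 (t=30: INC a by 2): c unchanged
Final: c = 6

Answer: 6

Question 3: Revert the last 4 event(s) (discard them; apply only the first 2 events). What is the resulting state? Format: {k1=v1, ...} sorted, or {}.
Answer: {b=40, c=6}

Derivation:
Keep first 2 events (discard last 4):
  after event 1 (t=1: INC c by 6): {c=6}
  after event 2 (t=10: SET b = 40): {b=40, c=6}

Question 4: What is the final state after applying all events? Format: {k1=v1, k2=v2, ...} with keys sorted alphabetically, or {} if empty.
  after event 1 (t=1: INC c by 6): {c=6}
  after event 2 (t=10: SET b = 40): {b=40, c=6}
  after event 3 (t=13: INC b by 8): {b=48, c=6}
  after event 4 (t=19: DEC a by 6): {a=-6, b=48, c=6}
  after event 5 (t=22: INC b by 2): {a=-6, b=50, c=6}
  after event 6 (t=30: INC a by 2): {a=-4, b=50, c=6}

Answer: {a=-4, b=50, c=6}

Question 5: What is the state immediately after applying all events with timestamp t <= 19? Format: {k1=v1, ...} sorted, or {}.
Apply events with t <= 19 (4 events):
  after event 1 (t=1: INC c by 6): {c=6}
  after event 2 (t=10: SET b = 40): {b=40, c=6}
  after event 3 (t=13: INC b by 8): {b=48, c=6}
  after event 4 (t=19: DEC a by 6): {a=-6, b=48, c=6}

Answer: {a=-6, b=48, c=6}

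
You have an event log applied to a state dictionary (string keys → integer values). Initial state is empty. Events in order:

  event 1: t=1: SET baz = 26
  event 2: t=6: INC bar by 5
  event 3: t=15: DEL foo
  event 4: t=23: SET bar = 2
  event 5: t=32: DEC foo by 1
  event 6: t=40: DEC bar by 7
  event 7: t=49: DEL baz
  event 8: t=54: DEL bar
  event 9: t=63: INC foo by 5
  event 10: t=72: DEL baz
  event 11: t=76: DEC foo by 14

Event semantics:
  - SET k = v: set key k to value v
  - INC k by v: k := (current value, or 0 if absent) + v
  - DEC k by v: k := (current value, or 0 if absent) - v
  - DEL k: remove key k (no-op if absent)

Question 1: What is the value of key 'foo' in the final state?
Answer: -10

Derivation:
Track key 'foo' through all 11 events:
  event 1 (t=1: SET baz = 26): foo unchanged
  event 2 (t=6: INC bar by 5): foo unchanged
  event 3 (t=15: DEL foo): foo (absent) -> (absent)
  event 4 (t=23: SET bar = 2): foo unchanged
  event 5 (t=32: DEC foo by 1): foo (absent) -> -1
  event 6 (t=40: DEC bar by 7): foo unchanged
  event 7 (t=49: DEL baz): foo unchanged
  event 8 (t=54: DEL bar): foo unchanged
  event 9 (t=63: INC foo by 5): foo -1 -> 4
  event 10 (t=72: DEL baz): foo unchanged
  event 11 (t=76: DEC foo by 14): foo 4 -> -10
Final: foo = -10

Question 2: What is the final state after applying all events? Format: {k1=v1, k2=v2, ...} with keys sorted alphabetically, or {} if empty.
Answer: {foo=-10}

Derivation:
  after event 1 (t=1: SET baz = 26): {baz=26}
  after event 2 (t=6: INC bar by 5): {bar=5, baz=26}
  after event 3 (t=15: DEL foo): {bar=5, baz=26}
  after event 4 (t=23: SET bar = 2): {bar=2, baz=26}
  after event 5 (t=32: DEC foo by 1): {bar=2, baz=26, foo=-1}
  after event 6 (t=40: DEC bar by 7): {bar=-5, baz=26, foo=-1}
  after event 7 (t=49: DEL baz): {bar=-5, foo=-1}
  after event 8 (t=54: DEL bar): {foo=-1}
  after event 9 (t=63: INC foo by 5): {foo=4}
  after event 10 (t=72: DEL baz): {foo=4}
  after event 11 (t=76: DEC foo by 14): {foo=-10}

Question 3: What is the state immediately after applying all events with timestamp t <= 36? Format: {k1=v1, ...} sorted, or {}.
Answer: {bar=2, baz=26, foo=-1}

Derivation:
Apply events with t <= 36 (5 events):
  after event 1 (t=1: SET baz = 26): {baz=26}
  after event 2 (t=6: INC bar by 5): {bar=5, baz=26}
  after event 3 (t=15: DEL foo): {bar=5, baz=26}
  after event 4 (t=23: SET bar = 2): {bar=2, baz=26}
  after event 5 (t=32: DEC foo by 1): {bar=2, baz=26, foo=-1}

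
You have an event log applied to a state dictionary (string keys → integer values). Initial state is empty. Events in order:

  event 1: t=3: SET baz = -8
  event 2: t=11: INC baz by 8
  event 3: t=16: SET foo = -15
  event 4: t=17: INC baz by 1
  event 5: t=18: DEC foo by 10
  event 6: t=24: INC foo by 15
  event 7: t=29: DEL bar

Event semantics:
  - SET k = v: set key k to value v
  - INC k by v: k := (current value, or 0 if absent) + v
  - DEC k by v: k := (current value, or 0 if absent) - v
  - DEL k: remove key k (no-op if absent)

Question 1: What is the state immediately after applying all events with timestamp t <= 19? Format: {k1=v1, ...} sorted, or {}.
Answer: {baz=1, foo=-25}

Derivation:
Apply events with t <= 19 (5 events):
  after event 1 (t=3: SET baz = -8): {baz=-8}
  after event 2 (t=11: INC baz by 8): {baz=0}
  after event 3 (t=16: SET foo = -15): {baz=0, foo=-15}
  after event 4 (t=17: INC baz by 1): {baz=1, foo=-15}
  after event 5 (t=18: DEC foo by 10): {baz=1, foo=-25}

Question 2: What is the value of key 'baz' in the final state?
Answer: 1

Derivation:
Track key 'baz' through all 7 events:
  event 1 (t=3: SET baz = -8): baz (absent) -> -8
  event 2 (t=11: INC baz by 8): baz -8 -> 0
  event 3 (t=16: SET foo = -15): baz unchanged
  event 4 (t=17: INC baz by 1): baz 0 -> 1
  event 5 (t=18: DEC foo by 10): baz unchanged
  event 6 (t=24: INC foo by 15): baz unchanged
  event 7 (t=29: DEL bar): baz unchanged
Final: baz = 1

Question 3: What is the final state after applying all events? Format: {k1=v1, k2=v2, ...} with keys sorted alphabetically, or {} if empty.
Answer: {baz=1, foo=-10}

Derivation:
  after event 1 (t=3: SET baz = -8): {baz=-8}
  after event 2 (t=11: INC baz by 8): {baz=0}
  after event 3 (t=16: SET foo = -15): {baz=0, foo=-15}
  after event 4 (t=17: INC baz by 1): {baz=1, foo=-15}
  after event 5 (t=18: DEC foo by 10): {baz=1, foo=-25}
  after event 6 (t=24: INC foo by 15): {baz=1, foo=-10}
  after event 7 (t=29: DEL bar): {baz=1, foo=-10}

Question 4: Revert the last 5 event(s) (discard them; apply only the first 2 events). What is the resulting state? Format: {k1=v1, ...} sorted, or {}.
Answer: {baz=0}

Derivation:
Keep first 2 events (discard last 5):
  after event 1 (t=3: SET baz = -8): {baz=-8}
  after event 2 (t=11: INC baz by 8): {baz=0}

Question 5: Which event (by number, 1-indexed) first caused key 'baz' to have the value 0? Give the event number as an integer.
Answer: 2

Derivation:
Looking for first event where baz becomes 0:
  event 1: baz = -8
  event 2: baz -8 -> 0  <-- first match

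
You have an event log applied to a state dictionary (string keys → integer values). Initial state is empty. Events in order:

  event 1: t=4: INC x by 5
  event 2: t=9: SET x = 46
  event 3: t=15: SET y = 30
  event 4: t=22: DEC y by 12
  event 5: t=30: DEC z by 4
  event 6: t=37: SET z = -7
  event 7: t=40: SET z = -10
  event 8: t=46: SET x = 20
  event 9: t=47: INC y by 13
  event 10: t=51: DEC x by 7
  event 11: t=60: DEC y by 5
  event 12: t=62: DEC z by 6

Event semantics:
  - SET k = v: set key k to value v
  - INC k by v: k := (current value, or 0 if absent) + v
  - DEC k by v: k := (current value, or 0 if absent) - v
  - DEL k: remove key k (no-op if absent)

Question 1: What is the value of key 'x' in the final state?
Answer: 13

Derivation:
Track key 'x' through all 12 events:
  event 1 (t=4: INC x by 5): x (absent) -> 5
  event 2 (t=9: SET x = 46): x 5 -> 46
  event 3 (t=15: SET y = 30): x unchanged
  event 4 (t=22: DEC y by 12): x unchanged
  event 5 (t=30: DEC z by 4): x unchanged
  event 6 (t=37: SET z = -7): x unchanged
  event 7 (t=40: SET z = -10): x unchanged
  event 8 (t=46: SET x = 20): x 46 -> 20
  event 9 (t=47: INC y by 13): x unchanged
  event 10 (t=51: DEC x by 7): x 20 -> 13
  event 11 (t=60: DEC y by 5): x unchanged
  event 12 (t=62: DEC z by 6): x unchanged
Final: x = 13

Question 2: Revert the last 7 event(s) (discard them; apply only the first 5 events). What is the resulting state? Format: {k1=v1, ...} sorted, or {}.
Answer: {x=46, y=18, z=-4}

Derivation:
Keep first 5 events (discard last 7):
  after event 1 (t=4: INC x by 5): {x=5}
  after event 2 (t=9: SET x = 46): {x=46}
  after event 3 (t=15: SET y = 30): {x=46, y=30}
  after event 4 (t=22: DEC y by 12): {x=46, y=18}
  after event 5 (t=30: DEC z by 4): {x=46, y=18, z=-4}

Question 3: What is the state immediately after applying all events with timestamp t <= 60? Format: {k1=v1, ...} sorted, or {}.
Answer: {x=13, y=26, z=-10}

Derivation:
Apply events with t <= 60 (11 events):
  after event 1 (t=4: INC x by 5): {x=5}
  after event 2 (t=9: SET x = 46): {x=46}
  after event 3 (t=15: SET y = 30): {x=46, y=30}
  after event 4 (t=22: DEC y by 12): {x=46, y=18}
  after event 5 (t=30: DEC z by 4): {x=46, y=18, z=-4}
  after event 6 (t=37: SET z = -7): {x=46, y=18, z=-7}
  after event 7 (t=40: SET z = -10): {x=46, y=18, z=-10}
  after event 8 (t=46: SET x = 20): {x=20, y=18, z=-10}
  after event 9 (t=47: INC y by 13): {x=20, y=31, z=-10}
  after event 10 (t=51: DEC x by 7): {x=13, y=31, z=-10}
  after event 11 (t=60: DEC y by 5): {x=13, y=26, z=-10}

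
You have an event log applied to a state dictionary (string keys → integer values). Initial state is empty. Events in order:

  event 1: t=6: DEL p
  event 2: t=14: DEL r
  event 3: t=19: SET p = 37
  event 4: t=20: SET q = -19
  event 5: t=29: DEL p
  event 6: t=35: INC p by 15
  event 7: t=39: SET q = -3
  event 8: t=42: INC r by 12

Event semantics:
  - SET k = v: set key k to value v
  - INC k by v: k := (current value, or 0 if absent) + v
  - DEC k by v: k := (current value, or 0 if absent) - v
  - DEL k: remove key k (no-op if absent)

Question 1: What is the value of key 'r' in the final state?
Track key 'r' through all 8 events:
  event 1 (t=6: DEL p): r unchanged
  event 2 (t=14: DEL r): r (absent) -> (absent)
  event 3 (t=19: SET p = 37): r unchanged
  event 4 (t=20: SET q = -19): r unchanged
  event 5 (t=29: DEL p): r unchanged
  event 6 (t=35: INC p by 15): r unchanged
  event 7 (t=39: SET q = -3): r unchanged
  event 8 (t=42: INC r by 12): r (absent) -> 12
Final: r = 12

Answer: 12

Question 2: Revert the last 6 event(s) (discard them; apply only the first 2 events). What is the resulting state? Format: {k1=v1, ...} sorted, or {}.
Keep first 2 events (discard last 6):
  after event 1 (t=6: DEL p): {}
  after event 2 (t=14: DEL r): {}

Answer: {}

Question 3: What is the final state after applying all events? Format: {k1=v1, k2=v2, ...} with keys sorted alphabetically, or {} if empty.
  after event 1 (t=6: DEL p): {}
  after event 2 (t=14: DEL r): {}
  after event 3 (t=19: SET p = 37): {p=37}
  after event 4 (t=20: SET q = -19): {p=37, q=-19}
  after event 5 (t=29: DEL p): {q=-19}
  after event 6 (t=35: INC p by 15): {p=15, q=-19}
  after event 7 (t=39: SET q = -3): {p=15, q=-3}
  after event 8 (t=42: INC r by 12): {p=15, q=-3, r=12}

Answer: {p=15, q=-3, r=12}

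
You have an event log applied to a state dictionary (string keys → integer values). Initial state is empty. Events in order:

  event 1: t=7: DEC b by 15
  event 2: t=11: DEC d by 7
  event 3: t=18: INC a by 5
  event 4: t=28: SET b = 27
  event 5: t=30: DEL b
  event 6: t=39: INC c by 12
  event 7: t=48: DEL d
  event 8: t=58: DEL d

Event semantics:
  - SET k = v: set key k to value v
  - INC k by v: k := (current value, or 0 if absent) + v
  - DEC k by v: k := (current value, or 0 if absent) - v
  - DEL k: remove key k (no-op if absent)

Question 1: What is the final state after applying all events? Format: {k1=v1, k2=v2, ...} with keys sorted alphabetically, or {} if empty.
  after event 1 (t=7: DEC b by 15): {b=-15}
  after event 2 (t=11: DEC d by 7): {b=-15, d=-7}
  after event 3 (t=18: INC a by 5): {a=5, b=-15, d=-7}
  after event 4 (t=28: SET b = 27): {a=5, b=27, d=-7}
  after event 5 (t=30: DEL b): {a=5, d=-7}
  after event 6 (t=39: INC c by 12): {a=5, c=12, d=-7}
  after event 7 (t=48: DEL d): {a=5, c=12}
  after event 8 (t=58: DEL d): {a=5, c=12}

Answer: {a=5, c=12}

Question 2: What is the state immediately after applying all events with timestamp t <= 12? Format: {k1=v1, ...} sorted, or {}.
Apply events with t <= 12 (2 events):
  after event 1 (t=7: DEC b by 15): {b=-15}
  after event 2 (t=11: DEC d by 7): {b=-15, d=-7}

Answer: {b=-15, d=-7}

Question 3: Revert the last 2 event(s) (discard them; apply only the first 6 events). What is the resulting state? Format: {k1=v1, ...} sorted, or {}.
Answer: {a=5, c=12, d=-7}

Derivation:
Keep first 6 events (discard last 2):
  after event 1 (t=7: DEC b by 15): {b=-15}
  after event 2 (t=11: DEC d by 7): {b=-15, d=-7}
  after event 3 (t=18: INC a by 5): {a=5, b=-15, d=-7}
  after event 4 (t=28: SET b = 27): {a=5, b=27, d=-7}
  after event 5 (t=30: DEL b): {a=5, d=-7}
  after event 6 (t=39: INC c by 12): {a=5, c=12, d=-7}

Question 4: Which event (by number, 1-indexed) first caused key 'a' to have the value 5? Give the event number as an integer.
Looking for first event where a becomes 5:
  event 3: a (absent) -> 5  <-- first match

Answer: 3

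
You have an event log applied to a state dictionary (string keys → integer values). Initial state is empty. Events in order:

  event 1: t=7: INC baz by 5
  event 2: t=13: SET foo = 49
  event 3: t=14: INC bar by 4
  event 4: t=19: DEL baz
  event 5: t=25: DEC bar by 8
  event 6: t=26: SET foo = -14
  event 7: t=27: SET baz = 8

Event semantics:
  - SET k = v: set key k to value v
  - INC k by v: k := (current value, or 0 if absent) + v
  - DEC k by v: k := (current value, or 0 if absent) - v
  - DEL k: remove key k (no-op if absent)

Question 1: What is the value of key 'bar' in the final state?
Answer: -4

Derivation:
Track key 'bar' through all 7 events:
  event 1 (t=7: INC baz by 5): bar unchanged
  event 2 (t=13: SET foo = 49): bar unchanged
  event 3 (t=14: INC bar by 4): bar (absent) -> 4
  event 4 (t=19: DEL baz): bar unchanged
  event 5 (t=25: DEC bar by 8): bar 4 -> -4
  event 6 (t=26: SET foo = -14): bar unchanged
  event 7 (t=27: SET baz = 8): bar unchanged
Final: bar = -4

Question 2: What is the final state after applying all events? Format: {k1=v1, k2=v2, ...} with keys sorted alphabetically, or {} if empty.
  after event 1 (t=7: INC baz by 5): {baz=5}
  after event 2 (t=13: SET foo = 49): {baz=5, foo=49}
  after event 3 (t=14: INC bar by 4): {bar=4, baz=5, foo=49}
  after event 4 (t=19: DEL baz): {bar=4, foo=49}
  after event 5 (t=25: DEC bar by 8): {bar=-4, foo=49}
  after event 6 (t=26: SET foo = -14): {bar=-4, foo=-14}
  after event 7 (t=27: SET baz = 8): {bar=-4, baz=8, foo=-14}

Answer: {bar=-4, baz=8, foo=-14}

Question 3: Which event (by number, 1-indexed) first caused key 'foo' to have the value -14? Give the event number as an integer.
Looking for first event where foo becomes -14:
  event 2: foo = 49
  event 3: foo = 49
  event 4: foo = 49
  event 5: foo = 49
  event 6: foo 49 -> -14  <-- first match

Answer: 6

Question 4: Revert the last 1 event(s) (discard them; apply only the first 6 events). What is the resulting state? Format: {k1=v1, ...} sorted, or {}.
Keep first 6 events (discard last 1):
  after event 1 (t=7: INC baz by 5): {baz=5}
  after event 2 (t=13: SET foo = 49): {baz=5, foo=49}
  after event 3 (t=14: INC bar by 4): {bar=4, baz=5, foo=49}
  after event 4 (t=19: DEL baz): {bar=4, foo=49}
  after event 5 (t=25: DEC bar by 8): {bar=-4, foo=49}
  after event 6 (t=26: SET foo = -14): {bar=-4, foo=-14}

Answer: {bar=-4, foo=-14}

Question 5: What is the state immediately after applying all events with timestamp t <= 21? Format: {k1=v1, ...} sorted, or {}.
Answer: {bar=4, foo=49}

Derivation:
Apply events with t <= 21 (4 events):
  after event 1 (t=7: INC baz by 5): {baz=5}
  after event 2 (t=13: SET foo = 49): {baz=5, foo=49}
  after event 3 (t=14: INC bar by 4): {bar=4, baz=5, foo=49}
  after event 4 (t=19: DEL baz): {bar=4, foo=49}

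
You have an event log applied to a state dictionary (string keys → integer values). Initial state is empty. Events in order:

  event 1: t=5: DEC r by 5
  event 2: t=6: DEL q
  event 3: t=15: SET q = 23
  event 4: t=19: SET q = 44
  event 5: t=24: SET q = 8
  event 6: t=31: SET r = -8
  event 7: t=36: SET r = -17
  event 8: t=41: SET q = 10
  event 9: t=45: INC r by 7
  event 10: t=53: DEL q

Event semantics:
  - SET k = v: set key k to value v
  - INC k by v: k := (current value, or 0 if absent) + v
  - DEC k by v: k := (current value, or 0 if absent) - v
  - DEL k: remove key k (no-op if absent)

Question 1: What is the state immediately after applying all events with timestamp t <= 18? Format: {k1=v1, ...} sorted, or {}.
Answer: {q=23, r=-5}

Derivation:
Apply events with t <= 18 (3 events):
  after event 1 (t=5: DEC r by 5): {r=-5}
  after event 2 (t=6: DEL q): {r=-5}
  after event 3 (t=15: SET q = 23): {q=23, r=-5}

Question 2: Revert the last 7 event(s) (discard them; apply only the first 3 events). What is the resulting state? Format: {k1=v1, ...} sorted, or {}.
Answer: {q=23, r=-5}

Derivation:
Keep first 3 events (discard last 7):
  after event 1 (t=5: DEC r by 5): {r=-5}
  after event 2 (t=6: DEL q): {r=-5}
  after event 3 (t=15: SET q = 23): {q=23, r=-5}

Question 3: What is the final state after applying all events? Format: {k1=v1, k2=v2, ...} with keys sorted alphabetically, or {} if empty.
Answer: {r=-10}

Derivation:
  after event 1 (t=5: DEC r by 5): {r=-5}
  after event 2 (t=6: DEL q): {r=-5}
  after event 3 (t=15: SET q = 23): {q=23, r=-5}
  after event 4 (t=19: SET q = 44): {q=44, r=-5}
  after event 5 (t=24: SET q = 8): {q=8, r=-5}
  after event 6 (t=31: SET r = -8): {q=8, r=-8}
  after event 7 (t=36: SET r = -17): {q=8, r=-17}
  after event 8 (t=41: SET q = 10): {q=10, r=-17}
  after event 9 (t=45: INC r by 7): {q=10, r=-10}
  after event 10 (t=53: DEL q): {r=-10}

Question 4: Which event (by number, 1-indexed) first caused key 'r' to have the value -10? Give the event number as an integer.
Looking for first event where r becomes -10:
  event 1: r = -5
  event 2: r = -5
  event 3: r = -5
  event 4: r = -5
  event 5: r = -5
  event 6: r = -8
  event 7: r = -17
  event 8: r = -17
  event 9: r -17 -> -10  <-- first match

Answer: 9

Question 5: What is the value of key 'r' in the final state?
Answer: -10

Derivation:
Track key 'r' through all 10 events:
  event 1 (t=5: DEC r by 5): r (absent) -> -5
  event 2 (t=6: DEL q): r unchanged
  event 3 (t=15: SET q = 23): r unchanged
  event 4 (t=19: SET q = 44): r unchanged
  event 5 (t=24: SET q = 8): r unchanged
  event 6 (t=31: SET r = -8): r -5 -> -8
  event 7 (t=36: SET r = -17): r -8 -> -17
  event 8 (t=41: SET q = 10): r unchanged
  event 9 (t=45: INC r by 7): r -17 -> -10
  event 10 (t=53: DEL q): r unchanged
Final: r = -10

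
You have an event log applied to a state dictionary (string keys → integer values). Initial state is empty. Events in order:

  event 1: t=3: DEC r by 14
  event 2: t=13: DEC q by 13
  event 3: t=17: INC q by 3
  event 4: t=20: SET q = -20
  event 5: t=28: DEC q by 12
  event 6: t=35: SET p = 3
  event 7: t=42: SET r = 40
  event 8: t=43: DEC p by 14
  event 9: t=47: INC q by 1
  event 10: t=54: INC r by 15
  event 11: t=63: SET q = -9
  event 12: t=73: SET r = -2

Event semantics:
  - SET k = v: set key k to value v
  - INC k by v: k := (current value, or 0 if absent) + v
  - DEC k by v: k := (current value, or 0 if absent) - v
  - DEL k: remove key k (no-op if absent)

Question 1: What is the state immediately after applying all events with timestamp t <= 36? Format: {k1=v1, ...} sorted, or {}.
Answer: {p=3, q=-32, r=-14}

Derivation:
Apply events with t <= 36 (6 events):
  after event 1 (t=3: DEC r by 14): {r=-14}
  after event 2 (t=13: DEC q by 13): {q=-13, r=-14}
  after event 3 (t=17: INC q by 3): {q=-10, r=-14}
  after event 4 (t=20: SET q = -20): {q=-20, r=-14}
  after event 5 (t=28: DEC q by 12): {q=-32, r=-14}
  after event 6 (t=35: SET p = 3): {p=3, q=-32, r=-14}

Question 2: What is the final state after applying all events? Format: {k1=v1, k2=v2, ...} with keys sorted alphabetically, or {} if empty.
  after event 1 (t=3: DEC r by 14): {r=-14}
  after event 2 (t=13: DEC q by 13): {q=-13, r=-14}
  after event 3 (t=17: INC q by 3): {q=-10, r=-14}
  after event 4 (t=20: SET q = -20): {q=-20, r=-14}
  after event 5 (t=28: DEC q by 12): {q=-32, r=-14}
  after event 6 (t=35: SET p = 3): {p=3, q=-32, r=-14}
  after event 7 (t=42: SET r = 40): {p=3, q=-32, r=40}
  after event 8 (t=43: DEC p by 14): {p=-11, q=-32, r=40}
  after event 9 (t=47: INC q by 1): {p=-11, q=-31, r=40}
  after event 10 (t=54: INC r by 15): {p=-11, q=-31, r=55}
  after event 11 (t=63: SET q = -9): {p=-11, q=-9, r=55}
  after event 12 (t=73: SET r = -2): {p=-11, q=-9, r=-2}

Answer: {p=-11, q=-9, r=-2}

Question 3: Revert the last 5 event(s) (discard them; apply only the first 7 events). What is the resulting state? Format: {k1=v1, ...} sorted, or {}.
Answer: {p=3, q=-32, r=40}

Derivation:
Keep first 7 events (discard last 5):
  after event 1 (t=3: DEC r by 14): {r=-14}
  after event 2 (t=13: DEC q by 13): {q=-13, r=-14}
  after event 3 (t=17: INC q by 3): {q=-10, r=-14}
  after event 4 (t=20: SET q = -20): {q=-20, r=-14}
  after event 5 (t=28: DEC q by 12): {q=-32, r=-14}
  after event 6 (t=35: SET p = 3): {p=3, q=-32, r=-14}
  after event 7 (t=42: SET r = 40): {p=3, q=-32, r=40}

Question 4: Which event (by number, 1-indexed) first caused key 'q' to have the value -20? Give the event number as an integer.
Answer: 4

Derivation:
Looking for first event where q becomes -20:
  event 2: q = -13
  event 3: q = -10
  event 4: q -10 -> -20  <-- first match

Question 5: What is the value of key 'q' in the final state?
Track key 'q' through all 12 events:
  event 1 (t=3: DEC r by 14): q unchanged
  event 2 (t=13: DEC q by 13): q (absent) -> -13
  event 3 (t=17: INC q by 3): q -13 -> -10
  event 4 (t=20: SET q = -20): q -10 -> -20
  event 5 (t=28: DEC q by 12): q -20 -> -32
  event 6 (t=35: SET p = 3): q unchanged
  event 7 (t=42: SET r = 40): q unchanged
  event 8 (t=43: DEC p by 14): q unchanged
  event 9 (t=47: INC q by 1): q -32 -> -31
  event 10 (t=54: INC r by 15): q unchanged
  event 11 (t=63: SET q = -9): q -31 -> -9
  event 12 (t=73: SET r = -2): q unchanged
Final: q = -9

Answer: -9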